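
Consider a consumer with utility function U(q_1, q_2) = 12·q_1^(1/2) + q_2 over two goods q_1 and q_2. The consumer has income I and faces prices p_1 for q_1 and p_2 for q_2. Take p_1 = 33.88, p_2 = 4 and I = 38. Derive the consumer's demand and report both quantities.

Thus q_1* = (6·p_2/p_1)² — independent of I — with the rest of income spent on q_2.
Plugging in: q_1* = (6·4/33.88)² = 0.5018, q_2* = 5.2497.

q_1* = 0.5018, q_2* = 5.2497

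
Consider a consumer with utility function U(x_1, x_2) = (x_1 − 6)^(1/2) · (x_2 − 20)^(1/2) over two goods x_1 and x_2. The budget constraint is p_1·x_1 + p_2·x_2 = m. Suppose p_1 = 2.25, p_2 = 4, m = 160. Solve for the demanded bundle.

This is Cobb-Douglas in (x_1−6, x_2−20): tangency gives 0.5·p_2·(x_2−20) = 0.5·p_1·(x_1−6).
After buying the subsistence bundle (6, 20), a share 0.5 of the remaining income goes to x_1: x_1* = 6 + 0.5·(m − 6p_1 − 20p_2)/p_1.
Discretionary income = 160 − 6·2.25 − 20·4 = 66.5; x_1* = 6 + 0.5·66.5/2.25 = 20.7778; x_2* = 20 + 0.5·66.5/4 = 28.3125.

x_1* = 20.7778, x_2* = 28.3125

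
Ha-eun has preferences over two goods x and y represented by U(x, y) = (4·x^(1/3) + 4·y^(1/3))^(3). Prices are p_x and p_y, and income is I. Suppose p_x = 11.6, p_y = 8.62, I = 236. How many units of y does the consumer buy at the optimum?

Substitute y = (y/x)·x into the budget: x* = I/(p_x + p_y·(y/x)).
Numerically y/x = 1.561083, so x* = 236/(11.6 + 8.62·1.561083) = 9.4187 and y* = 1.561083·9.4187 = 14.7034.

y* = 14.7034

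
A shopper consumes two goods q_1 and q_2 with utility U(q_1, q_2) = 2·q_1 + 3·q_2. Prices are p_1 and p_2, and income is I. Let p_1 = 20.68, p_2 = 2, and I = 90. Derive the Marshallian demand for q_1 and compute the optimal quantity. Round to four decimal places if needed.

Perfect substitutes: compare marginal utility per dollar. 2/p_1 vs 3/p_2 → 0.0967 vs 1.5.
q_2 gives more utility per dollar, so spend all income on q_2: q_2* = I/p_2, q_1* = 0.
Numerically: q_1* = 0, q_2* = 45.

q_1* = 0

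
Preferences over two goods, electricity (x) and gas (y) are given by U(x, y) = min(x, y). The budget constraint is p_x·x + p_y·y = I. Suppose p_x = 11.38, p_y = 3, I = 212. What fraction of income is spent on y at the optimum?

Demand: x*(p_x,p_y,I) = I/(p_x + p_y), y* = I/(p_x + p_y).
Here 11.38 + 3 = 14.38, giving x* = 14.7427 and y* = 14.7427.
Expenditure on y: 3·14.7427 = 44.2281; share = 0.2086.

share on y = 0.2086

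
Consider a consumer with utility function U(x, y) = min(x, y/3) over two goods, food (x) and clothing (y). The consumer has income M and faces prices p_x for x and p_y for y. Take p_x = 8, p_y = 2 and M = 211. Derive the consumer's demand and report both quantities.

x* = 15.0714, y* = 45.2143

Demand: x*(p_x,p_y,M) = M/(p_x + 3·p_y), y* = 3·M/(p_x + 3·p_y).
Here 8 + 3·2 = 14, giving x* = 15.0714 and y* = 45.2143.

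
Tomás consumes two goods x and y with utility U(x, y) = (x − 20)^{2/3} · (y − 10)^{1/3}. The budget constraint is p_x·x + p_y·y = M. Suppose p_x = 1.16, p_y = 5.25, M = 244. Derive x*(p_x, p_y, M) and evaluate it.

MRS = 2·(y−10)/(x−20). Tangency with p_x/p_y gives y−10 = (1/2)·(p_x/p_y)·(x−20).
Substituting into the budget: x* = 20 + 2/3·(M − 20·p_x − 10·p_y)/p_x, and y* = 10 + 1/3·(…)/p_y.
Discretionary income = 244 − 20·1.16 − 10·5.25 = 168.3; x* = 20 + 2/3·168.3/1.16 = 116.7241.

x* = 116.7241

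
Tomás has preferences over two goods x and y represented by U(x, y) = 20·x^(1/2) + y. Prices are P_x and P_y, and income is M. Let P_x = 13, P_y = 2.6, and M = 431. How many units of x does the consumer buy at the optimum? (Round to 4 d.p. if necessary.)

Utility is quasi-linear in y; the FOC for x is 10/√x = P_x/P_y.
Thus x* = (10·P_y/P_x)² — independent of M — with the rest of income spent on y.
Plugging in: x* = (10·2.6/13)² = 4.

x* = 4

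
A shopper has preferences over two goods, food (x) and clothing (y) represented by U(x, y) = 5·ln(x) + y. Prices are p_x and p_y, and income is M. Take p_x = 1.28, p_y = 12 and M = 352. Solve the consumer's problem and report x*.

x* = 46.875

So x*(p_x,p_y) = 5·p_y/p_x, independent of income; and y* = (M − 5·p_y)/p_y.
At the given prices: x* = 5·12/1.28 = 46.875.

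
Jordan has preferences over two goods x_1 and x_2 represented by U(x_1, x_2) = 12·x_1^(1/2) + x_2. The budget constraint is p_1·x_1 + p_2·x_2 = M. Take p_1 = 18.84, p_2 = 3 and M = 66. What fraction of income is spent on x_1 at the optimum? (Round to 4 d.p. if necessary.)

MU_x_1 = 6/√x_1, MU_x_2 = 1. Tangency: 6/√x_1 = p_1/p_2.
Solve: √x_1 = 6·p_2/p_1, so x_1*(p_1,p_2) = (6·p_2/p_1)², and x_2* = (M − p_1·x_1*)/p_2.
Plugging in: x_1* = (6·3/18.84)² = 0.9128, x_2* = 16.2675.
Expenditure on x_1: 18.84·0.9128 = 17.1975; share = 0.2606.

share on x_1 = 0.2606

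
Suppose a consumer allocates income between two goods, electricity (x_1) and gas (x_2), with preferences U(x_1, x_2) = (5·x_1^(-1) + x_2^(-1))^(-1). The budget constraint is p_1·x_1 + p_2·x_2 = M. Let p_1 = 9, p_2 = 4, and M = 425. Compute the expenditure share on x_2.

From the CES first-order condition, 5·(x_2/x_1)^(2) = p_1/p_2.
Solve for the ratio: x_2/x_1 = [(1/5)·p_1/p_2]^(0.5).
Substitute x_2 = (x_2/x_1)·x_1 into the budget: x_1* = M/(p_1 + p_2·(x_2/x_1)).
Numerically x_2/x_1 = 0.67082, so x_1* = 425/(9 + 4·0.67082) = 36.3768 and x_2* = 0.67082·36.3768 = 24.4023.
Expenditure on x_2: 4·24.4023 = 97.6091; share = 0.2297.

share on x_2 = 0.2297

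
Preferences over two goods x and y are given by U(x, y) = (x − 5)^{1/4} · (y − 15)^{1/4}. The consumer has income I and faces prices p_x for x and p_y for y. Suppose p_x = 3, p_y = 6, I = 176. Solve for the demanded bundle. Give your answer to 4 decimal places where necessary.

Substituting into the budget: x* = 5 + 0.5·(I − 5·p_x − 15·p_y)/p_x, and y* = 15 + 0.5·(…)/p_y.
Discretionary income = 176 − 5·3 − 15·6 = 71; x* = 5 + 0.5·71/3 = 16.8333; y* = 15 + 0.5·71/6 = 20.9167.

x* = 16.8333, y* = 20.9167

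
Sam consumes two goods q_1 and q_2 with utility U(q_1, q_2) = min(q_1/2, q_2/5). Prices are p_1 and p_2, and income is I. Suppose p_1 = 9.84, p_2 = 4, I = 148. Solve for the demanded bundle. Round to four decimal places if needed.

With perfect complements, no substitution: consume in ratio q_1:q_2 = 2:5.
Budget: p_1·q_1 + p_2·(5/2)·q_1 = I, so (2·p_1 + 5·p_2)·q_1 = 2·I.
Demand: q_1*(p_1,p_2,I) = 2·I/(2·p_1 + 5·p_2), q_2* = 5·I/(2·p_1 + 5·p_2).
Here 2·9.84 + 5·4 = 39.68, giving q_1* = 7.4597 and q_2* = 18.6492.

q_1* = 7.4597, q_2* = 18.6492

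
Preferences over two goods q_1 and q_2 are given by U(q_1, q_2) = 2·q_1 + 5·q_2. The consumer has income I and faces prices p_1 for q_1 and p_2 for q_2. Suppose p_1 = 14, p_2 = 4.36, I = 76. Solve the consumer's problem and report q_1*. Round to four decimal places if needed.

q_1* = 0

Perfect substitutes: compare marginal utility per dollar. 2/p_1 vs 5/p_2 → 0.1429 vs 1.1468.
q_2 gives more utility per dollar, so spend all income on q_2: q_2* = I/p_2, q_1* = 0.
Numerically: q_1* = 0, q_2* = 17.4312.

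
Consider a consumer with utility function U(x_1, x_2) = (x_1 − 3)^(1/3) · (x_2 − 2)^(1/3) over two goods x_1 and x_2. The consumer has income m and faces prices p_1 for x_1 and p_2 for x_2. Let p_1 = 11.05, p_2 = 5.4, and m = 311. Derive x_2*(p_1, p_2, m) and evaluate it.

After buying the subsistence bundle (3, 2), a share 0.5 of the remaining income goes to x_1: x_1* = 3 + 0.5·(m − 3p_1 − 2p_2)/p_1.
Discretionary income = 311 − 3·11.05 − 2·5.4 = 267.05; x_2* = 2 + 0.5·267.05/5.4 = 26.7269.

x_2* = 26.7269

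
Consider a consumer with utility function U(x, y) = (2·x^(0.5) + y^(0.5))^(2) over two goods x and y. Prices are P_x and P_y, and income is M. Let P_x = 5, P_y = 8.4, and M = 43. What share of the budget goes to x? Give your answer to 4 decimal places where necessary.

With the ratio pinned down, the budget gives x* = M/(P_x + P_y·(y/x)) and y* = (y/x)·x*.
Numerically y/x = 0.088577, so x* = 43/(5 + 8.4·0.088577) = 7.486 and y* = 0.088577·7.486 = 0.6631.
Expenditure on x: 5·7.486 = 37.4301; share = 0.8705.

share on x = 0.8705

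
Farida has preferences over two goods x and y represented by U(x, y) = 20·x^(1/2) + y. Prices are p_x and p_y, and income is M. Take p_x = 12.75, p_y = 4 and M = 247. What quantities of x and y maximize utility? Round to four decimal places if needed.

x* = 9.8424, y* = 30.3775

Utility is quasi-linear in y; the FOC for x is 10/√x = p_x/p_y.
Thus x* = (10·p_y/p_x)² — independent of M — with the rest of income spent on y.
Plugging in: x* = (10·4/12.75)² = 9.8424, y* = 30.3775.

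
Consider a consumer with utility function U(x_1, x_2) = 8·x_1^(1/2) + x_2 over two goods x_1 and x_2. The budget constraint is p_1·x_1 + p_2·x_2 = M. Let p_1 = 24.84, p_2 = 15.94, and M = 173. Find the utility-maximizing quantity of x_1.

Utility is quasi-linear in x_2; the FOC for x_1 is 4/√x_1 = p_1/p_2.
Solve: √x_1 = 4·p_2/p_1, so x_1*(p_1,p_2) = (4·p_2/p_1)², and x_2* = (M − p_1·x_1*)/p_2.
Plugging in: x_1* = (4·15.94/24.84)² = 6.5886.

x_1* = 6.5886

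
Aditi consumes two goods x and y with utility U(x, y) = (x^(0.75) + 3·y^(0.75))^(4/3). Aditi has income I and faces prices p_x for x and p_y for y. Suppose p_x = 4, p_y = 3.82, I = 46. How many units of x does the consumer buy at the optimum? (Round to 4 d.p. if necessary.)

x* = 0.1223

Substitute y = (y/x)·x into the budget: x* = I/(p_x + p_y·(y/x)).
Numerically y/x = 97.380395, so x* = 46/(4 + 3.82·97.380395) = 0.1223.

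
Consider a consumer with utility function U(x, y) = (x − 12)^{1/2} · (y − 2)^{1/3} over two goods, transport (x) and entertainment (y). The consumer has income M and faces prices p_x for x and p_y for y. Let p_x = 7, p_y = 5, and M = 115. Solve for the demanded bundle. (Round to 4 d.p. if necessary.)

x* = 13.8, y* = 3.68

This is Cobb-Douglas in (x−12, y−2): tangency gives 0.5·p_y·(y−2) = 1/3·p_x·(x−12).
After buying the subsistence bundle (12, 2), a share 0.6 of the remaining income goes to x: x* = 12 + 0.6·(M − 12p_x − 2p_y)/p_x.
Discretionary income = 115 − 12·7 − 2·5 = 21; x* = 12 + 0.6·21/7 = 13.8; y* = 2 + 0.4·21/5 = 3.68.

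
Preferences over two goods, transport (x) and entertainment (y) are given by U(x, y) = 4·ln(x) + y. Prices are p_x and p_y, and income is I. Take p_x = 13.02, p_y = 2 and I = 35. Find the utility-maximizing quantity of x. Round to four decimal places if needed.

x* = 0.6144

Set MRS = p_x/p_y: (4/x)/1 = p_x/p_y.
So x*(p_x,p_y) = 4·p_y/p_x, independent of income; and y* = (I − 4·p_y)/p_y.
At the given prices: x* = 4·2/13.02 = 0.6144.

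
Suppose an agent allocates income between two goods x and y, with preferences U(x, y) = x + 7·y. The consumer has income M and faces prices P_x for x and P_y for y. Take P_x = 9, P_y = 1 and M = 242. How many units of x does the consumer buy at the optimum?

Numerically: x* = 0, y* = 242.

x* = 0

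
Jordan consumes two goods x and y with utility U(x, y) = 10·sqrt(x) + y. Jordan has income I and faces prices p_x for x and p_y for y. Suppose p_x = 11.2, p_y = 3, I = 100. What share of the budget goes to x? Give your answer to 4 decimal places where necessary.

share on x = 0.2009

Set MRS = p_x/p_y: 5·x^(−1/2) = p_x/p_y.
Thus x* = (5·p_y/p_x)² — independent of I — with the rest of income spent on y.
Plugging in: x* = (5·3/11.2)² = 1.7937, y* = 26.6369.
Expenditure on x: 11.2·1.7937 = 20.0893; share = 0.2009.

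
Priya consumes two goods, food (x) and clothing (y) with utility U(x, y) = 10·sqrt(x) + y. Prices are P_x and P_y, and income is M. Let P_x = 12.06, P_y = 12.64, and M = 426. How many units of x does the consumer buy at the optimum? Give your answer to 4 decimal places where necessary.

x* = 27.4625

Utility is quasi-linear in y; the FOC for x is 5/√x = P_x/P_y.
Solve: √x = 5·P_y/P_x, so x*(P_x,P_y) = (5·P_y/P_x)², and y* = (M − P_x·x*)/P_y.
Plugging in: x* = (5·12.64/12.06)² = 27.4625.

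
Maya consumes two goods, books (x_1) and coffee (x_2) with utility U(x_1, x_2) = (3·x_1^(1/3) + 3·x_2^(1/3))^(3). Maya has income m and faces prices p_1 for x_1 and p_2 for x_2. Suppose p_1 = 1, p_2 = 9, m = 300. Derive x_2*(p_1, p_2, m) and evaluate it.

From the CES first-order condition, (x_2/x_1)^(2/3) = p_1/p_2.
Hence x_2/x_1 = (p_1/p_2)^(1/(2/3)), i.e. raised to the 1.5 power.
Substitute x_2 = (x_2/x_1)·x_1 into the budget: x_1* = m/(p_1 + p_2·(x_2/x_1)).
Numerically x_2/x_1 = 0.037037, so x_1* = 300/(1 + 9·0.037037) = 225 and x_2* = 0.037037·225 = 8.3333.

x_2* = 8.3333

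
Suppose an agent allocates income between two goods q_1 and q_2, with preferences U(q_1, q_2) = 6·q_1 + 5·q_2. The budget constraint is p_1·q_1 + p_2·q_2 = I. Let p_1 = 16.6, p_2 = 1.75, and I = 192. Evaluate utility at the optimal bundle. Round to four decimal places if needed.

Linear utility — the consumer picks whichever good has higher MU/price: 6/16.6 = 0.3614 vs 5/1.75 = 2.8571.
q_2 gives more utility per dollar, so spend all income on q_2: q_2* = I/p_2, q_1* = 0.
Numerically: q_1* = 0, q_2* = 109.7143.
Utility at the optimum: U(0, 109.7143) = 548.5714.

V = 548.5714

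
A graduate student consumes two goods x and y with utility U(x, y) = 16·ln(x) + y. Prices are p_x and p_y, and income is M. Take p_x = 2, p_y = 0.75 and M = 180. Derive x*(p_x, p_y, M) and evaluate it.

x* = 6

MU_x = 16/x, MU_y = 1. Tangency: 16/x = p_x/p_y.
So x*(p_x,p_y) = 16·p_y/p_x, independent of income; and y* = (M − 16·p_y)/p_y.
At the given prices: x* = 16·0.75/2 = 6.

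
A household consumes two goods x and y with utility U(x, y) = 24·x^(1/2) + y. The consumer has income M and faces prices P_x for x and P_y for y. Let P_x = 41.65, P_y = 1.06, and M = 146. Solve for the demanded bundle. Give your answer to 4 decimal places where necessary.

MU_x = 12/√x, MU_y = 1. Tangency: 12/√x = P_x/P_y.
Solve: √x = 12·P_y/P_x, so x*(P_x,P_y) = (12·P_y/P_x)², and y* = (M − P_x·x*)/P_y.
Plugging in: x* = (12·1.06/41.65)² = 0.0933, y* = 134.071.

x* = 0.0933, y* = 134.071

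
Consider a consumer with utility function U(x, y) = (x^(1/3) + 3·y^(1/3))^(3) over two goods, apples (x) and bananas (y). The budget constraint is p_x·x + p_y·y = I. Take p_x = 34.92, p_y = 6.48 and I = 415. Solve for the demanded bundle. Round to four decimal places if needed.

x* = 0.9098, y* = 59.1403

MRS = MU_x/MU_y = (1/3)·(y/x)^(2/3). Set equal to p_x/p_y.
Solve for the ratio: y/x = [3·p_x/p_y]^(1.5).
With the ratio pinned down, the budget gives x* = I/(p_x + p_y·(y/x)) and y* = (y/x)·x*.
Numerically y/x = 65.0026, so x* = 415/(34.92 + 6.48·65.0026) = 0.9098 and y* = 65.0026·0.9098 = 59.1403.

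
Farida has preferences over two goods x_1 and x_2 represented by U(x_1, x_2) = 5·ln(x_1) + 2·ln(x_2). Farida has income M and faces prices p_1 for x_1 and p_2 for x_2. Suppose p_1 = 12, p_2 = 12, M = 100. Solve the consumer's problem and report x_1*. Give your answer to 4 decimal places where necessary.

MU_x_1/MU_x_2 = (5·x_2)/(2·x_1); tangency sets this equal to p_1/p_2.
So 5·p_2·x_2 = 2·p_1·x_1; combined with the budget, a share 5/7 of income goes to x_1.
Demand: x_1*(p_1,p_2,M) = 5/7·M/p_1 and x_2* = 2/7·M/p_2.
At p_1=12, p_2=12, M=100: x_1* = 5/7·100/12 = 5.9524.

x_1* = 5.9524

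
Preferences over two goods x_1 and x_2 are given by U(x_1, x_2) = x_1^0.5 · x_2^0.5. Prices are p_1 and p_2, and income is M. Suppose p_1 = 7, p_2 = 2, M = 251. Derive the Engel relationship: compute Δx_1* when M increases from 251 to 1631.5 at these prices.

Demand: x_1*(p_1,p_2,M) = 0.5·M/p_1 and x_2* = 0.5·M/p_2.
At p_1=7, p_2=2, M=251: x_1* = 0.5·251/7 = 17.9286.
At M' = 1631.5: x_1* = 116.5357. Change: 116.5357 − 17.9286 = 98.6071.

Δx_1* = 98.6071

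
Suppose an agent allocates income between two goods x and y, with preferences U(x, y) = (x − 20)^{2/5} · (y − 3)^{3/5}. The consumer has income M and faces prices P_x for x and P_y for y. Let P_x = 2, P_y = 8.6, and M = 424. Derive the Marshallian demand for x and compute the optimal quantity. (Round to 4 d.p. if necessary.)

This is Cobb-Douglas in (x−20, y−3): tangency gives 0.4·P_y·(y−3) = 0.6·P_x·(x−20).
Substituting into the budget: x* = 20 + 0.4·(M − 20·P_x − 3·P_y)/P_x, and y* = 3 + 0.6·(…)/P_y.
Discretionary income = 424 − 20·2 − 3·8.6 = 358.2; x* = 20 + 0.4·358.2/2 = 91.64.

x* = 91.64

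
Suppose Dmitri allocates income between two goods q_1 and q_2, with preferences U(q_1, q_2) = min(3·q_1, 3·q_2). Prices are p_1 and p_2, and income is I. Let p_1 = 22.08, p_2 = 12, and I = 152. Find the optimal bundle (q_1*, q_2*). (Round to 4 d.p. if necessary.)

Leontief preferences: the optimum is at the kink where q_1/3 = q_2/3, i.e. q_2 = q_1.
Budget: p_1·q_1 + p_2·q_1 = I, so (3·p_1 + 3·p_2)·q_1 = 3·I.
Demand: q_1*(p_1,p_2,I) = 3·I/(3·p_1 + 3·p_2), q_2* = 3·I/(3·p_1 + 3·p_2).
Here 3·22.08 + 3·12 = 102.24, giving q_1* = 4.4601 and q_2* = 4.4601.

q_1* = 4.4601, q_2* = 4.4601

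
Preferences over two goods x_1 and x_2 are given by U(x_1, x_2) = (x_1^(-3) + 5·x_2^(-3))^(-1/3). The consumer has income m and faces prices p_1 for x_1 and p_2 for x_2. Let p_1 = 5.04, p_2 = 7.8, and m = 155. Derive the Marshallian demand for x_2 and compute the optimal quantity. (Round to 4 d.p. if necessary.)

x_2* = 13.4091

Numerically x_2/x_1 = 1.340684, so x_1* = 155/(5.04 + 7.8·1.340684) = 10.0017 and x_2* = 1.340684·10.0017 = 13.4091.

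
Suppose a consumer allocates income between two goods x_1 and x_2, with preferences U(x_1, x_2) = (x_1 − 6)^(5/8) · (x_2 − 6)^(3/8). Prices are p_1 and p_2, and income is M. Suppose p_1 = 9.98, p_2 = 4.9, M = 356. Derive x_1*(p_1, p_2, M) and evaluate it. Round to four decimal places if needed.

x_1* = 22.7034

Substituting into the budget: x_1* = 6 + 0.625·(M − 6·p_1 − 6·p_2)/p_1, and x_2* = 6 + 0.375·(…)/p_2.
Discretionary income = 356 − 6·9.98 − 6·4.9 = 266.72; x_1* = 6 + 0.625·266.72/9.98 = 22.7034.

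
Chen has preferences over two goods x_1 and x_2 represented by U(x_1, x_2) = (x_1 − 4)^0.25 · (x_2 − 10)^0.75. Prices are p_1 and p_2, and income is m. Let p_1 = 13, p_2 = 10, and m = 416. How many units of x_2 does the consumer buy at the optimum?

x_2* = 29.8

After buying the subsistence bundle (4, 10), a share 0.25 of the remaining income goes to x_1: x_1* = 4 + 0.25·(m − 4p_1 − 10p_2)/p_1.
Discretionary income = 416 − 4·13 − 10·10 = 264; x_2* = 10 + 0.75·264/10 = 29.8.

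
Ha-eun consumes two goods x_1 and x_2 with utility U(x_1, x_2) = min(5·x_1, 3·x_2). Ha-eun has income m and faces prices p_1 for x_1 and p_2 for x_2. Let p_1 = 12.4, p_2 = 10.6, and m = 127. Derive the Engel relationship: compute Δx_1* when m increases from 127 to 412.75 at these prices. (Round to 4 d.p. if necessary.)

Demand: x_1*(p_1,p_2,m) = 3·m/(3·p_1 + 5·p_2), x_2* = 5·m/(3·p_1 + 5·p_2).
Here 3·12.4 + 5·10.6 = 90.2, giving x_1* = 4.2239.
At m' = 412.75: x_1* = 13.7278. Change: 13.7278 − 4.2239 = 9.5039.

Δx_1* = 9.5039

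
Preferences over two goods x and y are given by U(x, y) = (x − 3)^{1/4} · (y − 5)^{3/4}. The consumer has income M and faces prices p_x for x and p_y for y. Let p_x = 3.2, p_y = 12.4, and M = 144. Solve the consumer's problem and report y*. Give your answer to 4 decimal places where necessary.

MRS = (1/3)·(y−5)/(x−3). Tangency with p_x/p_y gives y−5 = 3·(p_x/p_y)·(x−3).
Substituting into the budget: x* = 3 + 0.25·(M − 3·p_x − 5·p_y)/p_x, and y* = 5 + 0.75·(…)/p_y.
Discretionary income = 144 − 3·3.2 − 5·12.4 = 72.4; y* = 5 + 0.75·72.4/12.4 = 9.379.

y* = 9.379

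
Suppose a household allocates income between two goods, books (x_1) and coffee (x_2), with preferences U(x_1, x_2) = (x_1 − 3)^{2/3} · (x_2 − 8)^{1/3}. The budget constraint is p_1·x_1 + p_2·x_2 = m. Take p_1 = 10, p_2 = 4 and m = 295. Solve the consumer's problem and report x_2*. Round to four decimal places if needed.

x_2* = 27.4167

After buying the subsistence bundle (3, 8), a share 2/3 of the remaining income goes to x_1: x_1* = 3 + 2/3·(m − 3p_1 − 8p_2)/p_1.
Discretionary income = 295 − 3·10 − 8·4 = 233; x_2* = 8 + 1/3·233/4 = 27.4167.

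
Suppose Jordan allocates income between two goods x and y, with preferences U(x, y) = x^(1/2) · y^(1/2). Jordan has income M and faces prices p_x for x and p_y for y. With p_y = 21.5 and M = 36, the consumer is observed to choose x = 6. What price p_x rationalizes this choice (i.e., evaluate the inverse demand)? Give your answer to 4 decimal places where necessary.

Tangency: MRS = y/x = p_x/p_y.
So 0.5·p_y·y = 0.5·p_x·x; combined with the budget, a share 0.5 of income goes to x.
Demand: x*(p_x,p_y,M) = 0.5·M/p_x and y* = 0.5·M/p_y.
Set x* = 6 in the demand function and solve for p_x: p_x = 3.

p_x = 3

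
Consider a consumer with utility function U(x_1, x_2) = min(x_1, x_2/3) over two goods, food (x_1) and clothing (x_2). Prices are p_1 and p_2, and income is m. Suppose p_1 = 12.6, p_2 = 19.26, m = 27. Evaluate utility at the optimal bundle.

V = 0.3836

Here 12.6 + 3·19.26 = 70.38, giving x_1* = 0.3836 and x_2* = 1.1509.
Utility at the optimum: U(0.3836, 1.1509) = 0.3836.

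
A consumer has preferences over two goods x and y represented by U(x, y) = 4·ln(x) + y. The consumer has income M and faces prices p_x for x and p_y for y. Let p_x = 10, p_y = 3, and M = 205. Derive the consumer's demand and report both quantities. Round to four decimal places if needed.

x* = 1.2, y* = 64.3333

So x*(p_x,p_y) = 4·p_y/p_x, independent of income; and y* = (M − 4·p_y)/p_y.
At the given prices: x* = 4·3/10 = 1.2, and y* = 64.3333.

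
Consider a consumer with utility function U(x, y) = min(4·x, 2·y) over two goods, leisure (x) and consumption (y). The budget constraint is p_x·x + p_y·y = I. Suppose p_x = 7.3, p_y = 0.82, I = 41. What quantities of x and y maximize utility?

x* = 4.5861, y* = 9.1723

Leontief preferences: the optimum is at the kink where x/2 = y/4, i.e. y = 2·x.
Budget: p_x·x + p_y·2·x = I, so (2·p_x + 4·p_y)·x = 2·I.
Demand: x*(p_x,p_y,I) = 2·I/(2·p_x + 4·p_y), y* = 4·I/(2·p_x + 4·p_y).
Here 2·7.3 + 4·0.82 = 17.88, giving x* = 4.5861 and y* = 9.1723.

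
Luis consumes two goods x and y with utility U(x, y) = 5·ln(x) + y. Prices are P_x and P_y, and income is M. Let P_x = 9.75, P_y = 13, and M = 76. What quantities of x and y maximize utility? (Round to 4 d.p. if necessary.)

x* = 6.6667, y* = 0.8462

Set MRS = P_x/P_y: (5/x)/1 = P_x/P_y.
So x*(P_x,P_y) = 5·P_y/P_x, independent of income; and y* = (M − 5·P_y)/P_y.
At the given prices: x* = 5·13/9.75 = 6.6667, and y* = 0.8462.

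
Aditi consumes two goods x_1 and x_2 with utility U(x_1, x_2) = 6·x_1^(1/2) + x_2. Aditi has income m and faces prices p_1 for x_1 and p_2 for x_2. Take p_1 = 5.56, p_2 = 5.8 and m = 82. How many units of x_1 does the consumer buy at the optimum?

Thus x_1* = (3·p_2/p_1)² — independent of m — with the rest of income spent on x_2.
Plugging in: x_1* = (3·5.8/5.56)² = 9.7937.

x_1* = 9.7937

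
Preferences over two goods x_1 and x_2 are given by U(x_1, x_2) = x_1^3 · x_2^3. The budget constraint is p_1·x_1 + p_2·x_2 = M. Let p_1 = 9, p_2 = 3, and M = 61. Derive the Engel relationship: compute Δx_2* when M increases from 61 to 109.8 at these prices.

The MRS is x_2/x_1. Set MRS = p_1/p_2.
Rearranging, p_2·x_2 = p_1·x_1. Substituting into the budget gives p_1·x_1·(1 + 1) = M.
Demand: x_1*(p_1,p_2,M) = 0.5·M/p_1 and x_2* = 0.5·M/p_2.
At p_1=9, p_2=3, M=61: x_2* = 0.5·61/3 = 10.1667.
At M' = 109.8: x_2* = 18.3. Change: 18.3 − 10.1667 = 8.1333.

Δx_2* = 8.1333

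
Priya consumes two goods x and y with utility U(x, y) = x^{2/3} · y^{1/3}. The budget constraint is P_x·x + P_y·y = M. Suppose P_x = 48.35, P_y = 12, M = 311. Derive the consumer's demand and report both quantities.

At P_x=48.35, P_y=12, M=311: x* = 2/3·311/48.35 = 4.2882, y* = 8.6389.

x* = 4.2882, y* = 8.6389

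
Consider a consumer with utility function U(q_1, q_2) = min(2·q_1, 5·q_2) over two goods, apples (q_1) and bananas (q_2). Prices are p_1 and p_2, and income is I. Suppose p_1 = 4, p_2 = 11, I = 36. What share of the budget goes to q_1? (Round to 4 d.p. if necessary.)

share on q_1 = 0.4762

Leontief preferences: the optimum is at the kink where q_1/5 = q_2/2, i.e. q_2 = (2/5)·q_1.
Budget: p_1·q_1 + p_2·(2/5)·q_1 = I, so (5·p_1 + 2·p_2)·q_1 = 5·I.
Demand: q_1*(p_1,p_2,I) = 5·I/(5·p_1 + 2·p_2), q_2* = 2·I/(5·p_1 + 2·p_2).
Here 5·4 + 2·11 = 42, giving q_1* = 4.2857 and q_2* = 1.7143.
Expenditure on q_1: 4·4.2857 = 17.1429; share = 0.4762.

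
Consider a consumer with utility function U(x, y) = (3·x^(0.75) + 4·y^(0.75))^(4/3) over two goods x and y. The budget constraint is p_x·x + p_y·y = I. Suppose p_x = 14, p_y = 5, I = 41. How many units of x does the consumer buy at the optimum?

x* = 0.0416

MU_x ∝ 3·x^(-0.25), MU_y ∝ 4·y^(-0.25), so MRS = (3/4)·(y/x)^(0.25) = p_x/p_y.
Solve for the ratio: y/x = [(4/3)·p_x/p_y]^(4).
With the ratio pinned down, the budget gives x* = I/(p_x + p_y·(y/x)) and y* = (y/x)·x*.
Numerically y/x = 194.261649, so x* = 41/(14 + 5·194.261649) = 0.0416.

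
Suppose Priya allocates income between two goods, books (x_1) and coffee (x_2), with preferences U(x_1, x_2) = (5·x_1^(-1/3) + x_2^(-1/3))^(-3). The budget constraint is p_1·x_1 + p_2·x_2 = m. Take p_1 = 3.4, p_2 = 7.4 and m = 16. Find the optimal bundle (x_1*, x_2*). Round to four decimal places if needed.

x_1* = 3.4519, x_2* = 0.5761

Numerically x_2/x_1 = 0.166901, so x_1* = 16/(3.4 + 7.4·0.166901) = 3.4519 and x_2* = 0.166901·3.4519 = 0.5761.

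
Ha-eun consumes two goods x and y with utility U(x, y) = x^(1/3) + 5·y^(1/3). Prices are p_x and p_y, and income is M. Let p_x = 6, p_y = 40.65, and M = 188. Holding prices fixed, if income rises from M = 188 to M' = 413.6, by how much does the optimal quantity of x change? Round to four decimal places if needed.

Substitute y = (y/x)·x into the budget: x* = M/(p_x + p_y·(y/x)).
Numerically y/x = 0.634003, so x* = 188/(6 + 40.65·0.634003) = 5.9171.
At M' = 413.6: x* = 13.0177. Change: 13.0177 − 5.9171 = 7.1005.

Δx* = 7.1005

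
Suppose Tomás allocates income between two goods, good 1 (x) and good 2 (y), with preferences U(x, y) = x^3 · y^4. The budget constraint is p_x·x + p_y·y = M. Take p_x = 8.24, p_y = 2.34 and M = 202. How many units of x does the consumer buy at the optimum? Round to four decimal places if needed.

Demand: x*(p_x,p_y,M) = 3/7·M/p_x and y* = 4/7·M/p_y.
At p_x=8.24, p_y=2.34, M=202: x* = 3/7·202/8.24 = 10.5062.

x* = 10.5062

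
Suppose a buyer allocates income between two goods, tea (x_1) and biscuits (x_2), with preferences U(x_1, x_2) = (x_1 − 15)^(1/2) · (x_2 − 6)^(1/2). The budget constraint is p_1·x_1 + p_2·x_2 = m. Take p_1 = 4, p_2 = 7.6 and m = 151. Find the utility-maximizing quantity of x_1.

x_1* = 20.675

MRS = (x_2−6)/(x_1−15). Tangency with p_1/p_2 gives x_2−6 = (p_1/p_2)·(x_1−15).
After buying the subsistence bundle (15, 6), a share 0.5 of the remaining income goes to x_1: x_1* = 15 + 0.5·(m − 15p_1 − 6p_2)/p_1.
Discretionary income = 151 − 15·4 − 6·7.6 = 45.4; x_1* = 15 + 0.5·45.4/4 = 20.675.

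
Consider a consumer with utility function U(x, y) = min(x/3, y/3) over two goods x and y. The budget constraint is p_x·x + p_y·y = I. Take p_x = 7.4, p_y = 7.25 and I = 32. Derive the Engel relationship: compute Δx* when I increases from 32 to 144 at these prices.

Here 3·7.4 + 3·7.25 = 43.95, giving x* = 2.1843.
At I' = 144: x* = 9.8294. Change: 9.8294 − 2.1843 = 7.6451.

Δx* = 7.6451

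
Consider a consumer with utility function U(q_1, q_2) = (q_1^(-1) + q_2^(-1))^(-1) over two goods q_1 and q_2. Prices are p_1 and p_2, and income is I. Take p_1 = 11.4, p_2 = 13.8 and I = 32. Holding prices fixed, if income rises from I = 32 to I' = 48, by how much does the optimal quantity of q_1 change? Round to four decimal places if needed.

Δq_1* = 0.6683

MU_q_1 ∝ q_1^(-2), MU_q_2 ∝ q_2^(-2), so MRS = (q_2/q_1)^(2) = p_1/p_2.
Hence q_2/q_1 = (p_1/p_2)^(1/(2)), i.e. raised to the 0.5 power.
With the ratio pinned down, the budget gives q_1* = I/(p_1 + p_2·(q_2/q_1)) and q_2* = (q_2/q_1)·q_1*.
Numerically q_2/q_1 = 0.908893, so q_1* = 32/(11.4 + 13.8·0.908893) = 1.3365.
At I' = 48: q_1* = 2.0048. Change: 2.0048 − 1.3365 = 0.6683.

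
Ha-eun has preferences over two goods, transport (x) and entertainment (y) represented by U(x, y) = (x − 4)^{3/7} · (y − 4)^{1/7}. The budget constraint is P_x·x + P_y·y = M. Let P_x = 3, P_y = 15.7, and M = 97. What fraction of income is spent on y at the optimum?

share on y = 0.7046

This is Cobb-Douglas in (x−4, y−4): tangency gives 3/7·P_y·(y−4) = 1/7·P_x·(x−4).
Substituting into the budget: x* = 4 + 0.75·(M − 4·P_x − 4·P_y)/P_x, and y* = 4 + 0.25·(…)/P_y.
Discretionary income = 97 − 4·3 − 4·15.7 = 22.2; x* = 4 + 0.75·22.2/3 = 9.55; y* = 4 + 0.25·22.2/15.7 = 4.3535.
Expenditure on y: 15.7·4.3535 = 68.35; share = 0.7046.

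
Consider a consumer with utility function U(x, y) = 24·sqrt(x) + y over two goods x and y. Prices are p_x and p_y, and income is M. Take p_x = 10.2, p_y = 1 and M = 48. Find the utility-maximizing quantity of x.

x* = 1.3841

MU_x = 12/√x, MU_y = 1. Tangency: 12/√x = p_x/p_y.
Solve: √x = 12·p_y/p_x, so x*(p_x,p_y) = (12·p_y/p_x)², and y* = (M − p_x·x*)/p_y.
Plugging in: x* = (12·1/10.2)² = 1.3841.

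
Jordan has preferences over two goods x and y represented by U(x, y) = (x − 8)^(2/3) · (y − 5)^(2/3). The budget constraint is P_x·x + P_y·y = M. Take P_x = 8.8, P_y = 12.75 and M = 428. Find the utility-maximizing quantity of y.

This is Cobb-Douglas in (x−8, y−5): tangency gives 2/3·P_y·(y−5) = 2/3·P_x·(x−8).
After buying the subsistence bundle (8, 5), a share 0.5 of the remaining income goes to x: x* = 8 + 0.5·(M − 8P_x − 5P_y)/P_x.
Discretionary income = 428 − 8·8.8 − 5·12.75 = 293.85; y* = 5 + 0.5·293.85/12.75 = 16.5235.

y* = 16.5235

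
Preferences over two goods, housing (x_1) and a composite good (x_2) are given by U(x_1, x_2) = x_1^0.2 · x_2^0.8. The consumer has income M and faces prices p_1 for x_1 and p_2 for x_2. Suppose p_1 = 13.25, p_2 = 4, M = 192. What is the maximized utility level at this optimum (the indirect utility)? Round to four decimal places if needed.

V = 22.9028

At p_1=13.25, p_2=4, M=192: x_1* = 0.2·192/13.25 = 2.8981, x_2* = 38.4.
Utility at the optimum: U(2.8981, 38.4) = 22.9028.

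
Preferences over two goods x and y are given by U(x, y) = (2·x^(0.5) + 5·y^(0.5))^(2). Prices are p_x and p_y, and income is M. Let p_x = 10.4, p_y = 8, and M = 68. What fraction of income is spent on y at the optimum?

share on y = 0.8904

From the CES first-order condition, (2/5)·(y/x)^(0.5) = p_x/p_y.
Solve for the ratio: y/x = [(5/2)·p_x/p_y]^(2).
Substitute y = (y/x)·x into the budget: x* = M/(p_x + p_y·(y/x)).
Numerically y/x = 10.5625, so x* = 68/(10.4 + 8·10.5625) = 0.7165 and y* = 10.5625·0.7165 = 7.5685.
Expenditure on y: 8·7.5685 = 60.5479; share = 0.8904.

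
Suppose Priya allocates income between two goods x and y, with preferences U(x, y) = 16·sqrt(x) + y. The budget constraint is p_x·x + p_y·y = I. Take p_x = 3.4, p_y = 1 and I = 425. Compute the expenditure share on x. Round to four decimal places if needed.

share on x = 0.0443

Set MRS = p_x/p_y: 8·x^(−1/2) = p_x/p_y.
Thus x* = (8·p_y/p_x)² — independent of I — with the rest of income spent on y.
Plugging in: x* = (8·1/3.4)² = 5.5363, y* = 406.1765.
Expenditure on x: 3.4·5.5363 = 18.8235; share = 0.0443.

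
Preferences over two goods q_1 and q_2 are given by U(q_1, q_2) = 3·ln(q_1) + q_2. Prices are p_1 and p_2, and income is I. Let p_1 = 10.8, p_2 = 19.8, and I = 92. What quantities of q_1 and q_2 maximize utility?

q_1* = 5.5, q_2* = 1.6465

MU_q_1 = 3/q_1, MU_q_2 = 1. Tangency: 3/q_1 = p_1/p_2.
So q_1*(p_1,p_2) = 3·p_2/p_1, independent of income; and q_2* = (I − 3·p_2)/p_2.
At the given prices: q_1* = 3·19.8/10.8 = 5.5, and q_2* = 1.6465.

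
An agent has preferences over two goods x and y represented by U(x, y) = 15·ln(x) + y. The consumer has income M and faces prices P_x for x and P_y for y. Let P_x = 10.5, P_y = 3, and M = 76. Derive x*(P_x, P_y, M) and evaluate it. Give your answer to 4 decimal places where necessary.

x* = 4.2857

MU_x = 15/x, MU_y = 1. Tangency: 15/x = P_x/P_y.
So x*(P_x,P_y) = 15·P_y/P_x, independent of income; and y* = (M − 15·P_y)/P_y.
At the given prices: x* = 15·3/10.5 = 4.2857.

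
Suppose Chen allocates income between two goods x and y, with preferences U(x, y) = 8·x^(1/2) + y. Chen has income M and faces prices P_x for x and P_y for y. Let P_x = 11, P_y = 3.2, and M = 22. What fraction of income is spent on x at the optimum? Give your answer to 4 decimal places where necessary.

share on x = 0.677

Set MRS = P_x/P_y: 4·x^(−1/2) = P_x/P_y.
Thus x* = (4·P_y/P_x)² — independent of M — with the rest of income spent on y.
Plugging in: x* = (4·3.2/11)² = 1.354, y* = 2.2205.
Expenditure on x: 11·1.354 = 14.8945; share = 0.677.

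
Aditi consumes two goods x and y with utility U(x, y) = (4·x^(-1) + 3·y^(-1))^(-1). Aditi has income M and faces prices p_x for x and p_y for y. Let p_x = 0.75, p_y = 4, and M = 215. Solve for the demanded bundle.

MRS = MU_x/MU_y = (4/3)·(y/x)^(2). Set equal to p_x/p_y.
Solve for the ratio: y/x = [(3/4)·p_x/p_y]^(0.5).
Substitute y = (y/x)·x into the budget: x* = M/(p_x + p_y·(y/x)).
Numerically y/x = 0.375, so x* = 215/(0.75 + 4·0.375) = 95.5556 and y* = 0.375·95.5556 = 35.8333.

x* = 95.5556, y* = 35.8333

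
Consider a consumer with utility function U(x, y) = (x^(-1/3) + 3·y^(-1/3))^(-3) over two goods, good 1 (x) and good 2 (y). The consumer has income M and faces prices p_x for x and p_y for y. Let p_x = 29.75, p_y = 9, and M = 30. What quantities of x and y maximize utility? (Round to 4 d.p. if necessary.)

MU_x ∝ x^(-4/3), MU_y ∝ 3·y^(-4/3), so MRS = (1/3)·(y/x)^(4/3) = p_x/p_y.
Solve for the ratio: y/x = [3·p_x/p_y]^(0.75).
With the ratio pinned down, the budget gives x* = M/(p_x + p_y·(y/x)) and y* = (y/x)·x*.
Numerically y/x = 5.58823, so x* = 30/(29.75 + 9·5.58823) = 0.3748 and y* = 5.58823·0.3748 = 2.0944.

x* = 0.3748, y* = 2.0944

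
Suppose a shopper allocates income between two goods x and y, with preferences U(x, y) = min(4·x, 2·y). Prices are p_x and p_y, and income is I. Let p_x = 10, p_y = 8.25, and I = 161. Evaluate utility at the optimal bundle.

V = 24.3019

Leontief preferences: the optimum is at the kink where x/2 = y/4, i.e. y = 2·x.
Budget: p_x·x + p_y·2·x = I, so (2·p_x + 4·p_y)·x = 2·I.
Demand: x*(p_x,p_y,I) = 2·I/(2·p_x + 4·p_y), y* = 4·I/(2·p_x + 4·p_y).
Here 2·10 + 4·8.25 = 53, giving x* = 6.0755 and y* = 12.1509.
Utility at the optimum: U(6.0755, 12.1509) = 24.3019.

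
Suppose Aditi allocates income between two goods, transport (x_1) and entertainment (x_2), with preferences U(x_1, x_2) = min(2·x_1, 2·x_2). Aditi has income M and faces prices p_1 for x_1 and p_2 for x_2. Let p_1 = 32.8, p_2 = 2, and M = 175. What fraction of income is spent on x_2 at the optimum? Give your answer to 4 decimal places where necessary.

With perfect complements, no substitution: consume in ratio x_1:x_2 = 2:2.
Budget: p_1·x_1 + p_2·x_1 = M, so (2·p_1 + 2·p_2)·x_1 = 2·M.
Demand: x_1*(p_1,p_2,M) = 2·M/(2·p_1 + 2·p_2), x_2* = 2·M/(2·p_1 + 2·p_2).
Here 2·32.8 + 2·2 = 69.6, giving x_1* = 5.0287 and x_2* = 5.0287.
Expenditure on x_2: 2·5.0287 = 10.0575; share = 0.0575.

share on x_2 = 0.0575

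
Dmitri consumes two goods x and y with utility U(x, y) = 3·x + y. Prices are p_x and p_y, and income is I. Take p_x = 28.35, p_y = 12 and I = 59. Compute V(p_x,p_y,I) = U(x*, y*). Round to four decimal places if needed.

V = 6.2434

Perfect substitutes: compare marginal utility per dollar. 3/p_x vs 1/p_y → 0.1058 vs 0.0833.
x gives more utility per dollar, so spend all income on x: x* = I/p_x, y* = 0.
Numerically: x* = 2.0811, y* = 0.
Utility at the optimum: U(2.0811, 0) = 6.2434.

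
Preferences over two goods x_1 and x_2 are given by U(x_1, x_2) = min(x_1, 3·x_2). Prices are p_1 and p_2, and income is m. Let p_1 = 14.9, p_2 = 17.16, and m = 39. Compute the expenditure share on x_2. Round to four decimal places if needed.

share on x_2 = 0.2774

Leontief preferences: the optimum is at the kink where x_1/3 = x_2/1, i.e. x_2 = (1/3)·x_1.
Budget: p_1·x_1 + p_2·(1/3)·x_1 = m, so (3·p_1 + p_2)·x_1 = 3·m.
Demand: x_1*(p_1,p_2,m) = 3·m/(3·p_1 + p_2), x_2* = m/(3·p_1 + p_2).
Here 3·14.9 + 17.16 = 61.86, giving x_1* = 1.8914 and x_2* = 0.6305.
Expenditure on x_2: 17.16·0.6305 = 10.8186; share = 0.2774.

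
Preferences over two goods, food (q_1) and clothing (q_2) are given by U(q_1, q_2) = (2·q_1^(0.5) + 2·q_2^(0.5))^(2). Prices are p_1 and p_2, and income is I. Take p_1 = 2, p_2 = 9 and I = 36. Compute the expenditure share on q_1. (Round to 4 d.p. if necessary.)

share on q_1 = 0.8182

With the ratio pinned down, the budget gives q_1* = I/(p_1 + p_2·(q_2/q_1)) and q_2* = (q_2/q_1)·q_1*.
Numerically q_2/q_1 = 0.049383, so q_1* = 36/(2 + 9·0.049383) = 14.7273 and q_2* = 0.049383·14.7273 = 0.7273.
Expenditure on q_1: 2·14.7273 = 29.4545; share = 0.8182.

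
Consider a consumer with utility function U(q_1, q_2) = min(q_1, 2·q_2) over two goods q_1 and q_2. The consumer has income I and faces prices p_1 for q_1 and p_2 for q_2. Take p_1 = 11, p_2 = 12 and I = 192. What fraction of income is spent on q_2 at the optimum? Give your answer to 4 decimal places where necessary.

With perfect complements, no substitution: consume in ratio q_1:q_2 = 2:1.
Budget: p_1·q_1 + p_2·(1/2)·q_1 = I, so (2·p_1 + p_2)·q_1 = 2·I.
Demand: q_1*(p_1,p_2,I) = 2·I/(2·p_1 + p_2), q_2* = I/(2·p_1 + p_2).
Here 2·11 + 12 = 34, giving q_1* = 11.2941 and q_2* = 5.6471.
Expenditure on q_2: 12·5.6471 = 67.7647; share = 0.3529.

share on q_2 = 0.3529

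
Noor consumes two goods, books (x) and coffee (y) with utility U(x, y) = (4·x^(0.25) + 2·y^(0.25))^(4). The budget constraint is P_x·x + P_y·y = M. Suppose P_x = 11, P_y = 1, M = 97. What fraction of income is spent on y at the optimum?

share on y = 0.4688

MRS = MU_x/MU_y = 2·(y/x)^(0.75). Set equal to P_x/P_y.
Solve for the ratio: y/x = [(1/2)·P_x/P_y]^(4/3).
With the ratio pinned down, the budget gives x* = M/(P_x + P_y·(y/x)) and y* = (y/x)·x*.
Numerically y/x = 9.708458, so x* = 97/(11 + 1·9.708458) = 4.6841 and y* = 9.708458·4.6841 = 45.4752.
Expenditure on y: 1·45.4752 = 45.4752; share = 0.4688.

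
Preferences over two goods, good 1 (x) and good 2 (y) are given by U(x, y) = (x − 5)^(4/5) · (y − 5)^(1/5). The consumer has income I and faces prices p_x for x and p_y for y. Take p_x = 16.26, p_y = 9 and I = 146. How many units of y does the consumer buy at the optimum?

Let x' = x−5, y' = y−5. MRS = 4·y'/x' = p_x/p_y.
After buying the subsistence bundle (5, 5), a share 0.8 of the remaining income goes to x: x* = 5 + 0.8·(I − 5p_x − 5p_y)/p_x.
Discretionary income = 146 − 5·16.26 − 5·9 = 19.7; y* = 5 + 0.2·19.7/9 = 5.4378.

y* = 5.4378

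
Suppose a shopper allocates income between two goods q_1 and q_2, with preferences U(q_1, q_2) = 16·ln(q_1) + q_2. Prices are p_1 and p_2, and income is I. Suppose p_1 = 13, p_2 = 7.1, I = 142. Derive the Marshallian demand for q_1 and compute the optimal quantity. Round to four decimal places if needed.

q_1* = 8.7385

So q_1*(p_1,p_2) = 16·p_2/p_1, independent of income; and q_2* = (I − 16·p_2)/p_2.
At the given prices: q_1* = 16·7.1/13 = 8.7385.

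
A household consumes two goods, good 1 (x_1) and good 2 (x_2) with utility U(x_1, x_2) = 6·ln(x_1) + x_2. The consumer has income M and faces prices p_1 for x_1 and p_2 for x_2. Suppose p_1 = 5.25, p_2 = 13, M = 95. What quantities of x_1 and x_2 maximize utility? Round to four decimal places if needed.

At the given prices: x_1* = 6·13/5.25 = 14.8571, and x_2* = 1.3077.

x_1* = 14.8571, x_2* = 1.3077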